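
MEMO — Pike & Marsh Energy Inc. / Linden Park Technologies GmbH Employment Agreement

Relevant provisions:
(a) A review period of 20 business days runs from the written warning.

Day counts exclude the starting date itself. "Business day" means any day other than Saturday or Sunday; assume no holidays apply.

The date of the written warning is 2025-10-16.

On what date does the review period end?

From Thursday, 2025-10-16, 20 business days (Oct 17, Oct 20, Oct 21, Oct 22, …, Nov 11, Nov 12, Nov 13, skipping weekends) brings us to Thursday, 2025-11-13, which is the last day of the review period.

2025-11-13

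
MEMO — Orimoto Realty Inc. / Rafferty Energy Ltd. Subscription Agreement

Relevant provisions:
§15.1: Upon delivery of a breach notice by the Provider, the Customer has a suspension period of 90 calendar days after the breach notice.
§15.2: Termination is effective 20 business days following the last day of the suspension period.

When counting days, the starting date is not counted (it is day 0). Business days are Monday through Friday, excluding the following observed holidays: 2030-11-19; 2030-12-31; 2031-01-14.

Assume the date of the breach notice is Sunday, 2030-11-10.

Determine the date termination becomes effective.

The last day of the suspension period: 90 calendar days after 2030-11-10 is 2031-02-08.
From Saturday, 2031-02-08, 20 business days (Feb 10, Feb 11, Feb 12, Feb 13, …, Mar 5, Mar 6, Mar 7, skipping weekends) brings us to Friday, 2031-03-07, which is the date termination becomes effective.

2031-03-07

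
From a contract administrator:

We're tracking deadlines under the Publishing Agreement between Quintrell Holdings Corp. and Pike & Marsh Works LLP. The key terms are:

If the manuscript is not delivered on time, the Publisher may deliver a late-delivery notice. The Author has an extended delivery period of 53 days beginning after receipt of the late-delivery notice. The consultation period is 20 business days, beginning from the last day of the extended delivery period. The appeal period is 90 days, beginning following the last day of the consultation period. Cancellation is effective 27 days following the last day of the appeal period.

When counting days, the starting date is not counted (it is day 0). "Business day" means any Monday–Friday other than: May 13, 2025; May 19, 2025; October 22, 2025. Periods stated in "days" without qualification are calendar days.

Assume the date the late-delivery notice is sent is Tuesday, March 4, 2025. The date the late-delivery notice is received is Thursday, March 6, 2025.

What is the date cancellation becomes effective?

September 22, 2025

The last day of the extended delivery period: 53 calendar days after March 6, 2025 is April 28, 2025.
The last day of the consultation period: counting 20 business days from Monday, April 28, 2025 (Apr 29, Apr 30, May 1, May 2, …, May 26, May 27, May 28, skipping weekends and the listed holidays on May 13, May 19) reaches Wednesday, May 28, 2025.
The last day of the appeal period: May 28, 2025 + 90 days = August 26, 2025.
The date cancellation becomes effective: August 26, 2025 + 27 days = September 22, 2025.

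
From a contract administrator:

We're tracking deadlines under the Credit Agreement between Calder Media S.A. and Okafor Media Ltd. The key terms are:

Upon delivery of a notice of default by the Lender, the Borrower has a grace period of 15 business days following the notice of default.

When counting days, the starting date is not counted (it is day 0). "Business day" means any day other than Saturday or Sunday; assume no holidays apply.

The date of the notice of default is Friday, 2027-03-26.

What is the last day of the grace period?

The last day of the grace period: counting 15 business days from Friday, 2027-03-26 (Mar 29, Mar 30, Mar 31, Apr 1, …, Apr 14, Apr 15, Apr 16, skipping weekends) reaches Friday, 2027-04-16.

2027-04-16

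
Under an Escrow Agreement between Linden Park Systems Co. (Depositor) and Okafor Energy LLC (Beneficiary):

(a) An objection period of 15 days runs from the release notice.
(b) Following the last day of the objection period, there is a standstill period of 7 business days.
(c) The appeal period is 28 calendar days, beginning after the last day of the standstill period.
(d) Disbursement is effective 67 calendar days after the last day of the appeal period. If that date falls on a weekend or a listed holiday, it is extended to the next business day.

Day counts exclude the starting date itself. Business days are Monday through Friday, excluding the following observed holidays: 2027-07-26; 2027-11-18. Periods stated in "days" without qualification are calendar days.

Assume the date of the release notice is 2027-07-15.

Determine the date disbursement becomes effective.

The last day of the objection period: 2027-07-15 + 15 days = 2027-07-30.
The last day of the standstill period: 7 business days after Friday, 2027-07-30, skipping weekends — Aug 2, Aug 3, Aug 4, Aug 5, Aug 6, Aug 9, Aug 10 — lands on Tuesday, 2027-08-10.
The last day of the appeal period: 28 calendar days after 2027-08-10 is 2027-09-07.
The date disbursement becomes effective: 2027-09-07 + 67 days = 2027-11-13. That falls on a Saturday, so it rolls to the next business day, Monday, 2027-11-15.

2027-11-15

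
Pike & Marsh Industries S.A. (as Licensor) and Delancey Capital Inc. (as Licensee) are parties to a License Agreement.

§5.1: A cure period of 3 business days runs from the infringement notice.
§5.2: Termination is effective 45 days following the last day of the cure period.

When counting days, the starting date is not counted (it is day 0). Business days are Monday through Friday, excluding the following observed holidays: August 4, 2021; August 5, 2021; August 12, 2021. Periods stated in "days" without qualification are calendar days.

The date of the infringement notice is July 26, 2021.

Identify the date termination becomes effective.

From Monday, July 26, 2021, 3 business days (Jul 27, Jul 28, Jul 29, skipping weekends) brings us to Thursday, July 29, 2021, which is the last day of the cure period.
The date termination becomes effective: 45 calendar days after July 29, 2021 is September 12, 2021.

September 12, 2021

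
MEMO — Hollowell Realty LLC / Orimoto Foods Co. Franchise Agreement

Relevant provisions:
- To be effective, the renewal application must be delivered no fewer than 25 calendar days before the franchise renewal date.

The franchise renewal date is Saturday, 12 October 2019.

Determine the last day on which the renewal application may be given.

12 October 2019 minus 25 days is 17 September 2019.

17 September 2019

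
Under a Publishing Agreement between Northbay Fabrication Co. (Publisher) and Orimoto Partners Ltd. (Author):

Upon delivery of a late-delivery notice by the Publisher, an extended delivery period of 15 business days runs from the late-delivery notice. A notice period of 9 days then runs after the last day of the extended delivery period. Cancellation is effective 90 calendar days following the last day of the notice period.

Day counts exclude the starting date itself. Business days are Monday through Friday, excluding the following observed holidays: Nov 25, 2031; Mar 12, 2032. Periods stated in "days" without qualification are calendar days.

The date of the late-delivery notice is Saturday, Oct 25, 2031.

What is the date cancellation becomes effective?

From Saturday, Oct 25, 2031, 15 business days (Oct 27, Oct 28, Oct 29, Oct 30, …, Nov 12, Nov 13, Nov 14, skipping weekends) brings us to Friday, Nov 14, 2031, which is the last day of the extended delivery period.
Adding 9 calendar days to Nov 14, 2031 gives Nov 23, 2031, which is the last day of the notice period.
Adding 90 calendar days to Nov 23, 2031 gives Feb 21, 2032, which is the date cancellation becomes effective.

Feb 21, 2032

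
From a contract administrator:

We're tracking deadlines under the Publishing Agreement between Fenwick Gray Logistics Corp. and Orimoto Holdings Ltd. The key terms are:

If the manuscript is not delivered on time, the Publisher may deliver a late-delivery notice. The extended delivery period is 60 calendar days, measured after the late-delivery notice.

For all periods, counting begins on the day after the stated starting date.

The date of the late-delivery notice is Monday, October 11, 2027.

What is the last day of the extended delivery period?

December 10, 2027

The last day of the extended delivery period: October 11, 2027 + 60 days = December 10, 2027.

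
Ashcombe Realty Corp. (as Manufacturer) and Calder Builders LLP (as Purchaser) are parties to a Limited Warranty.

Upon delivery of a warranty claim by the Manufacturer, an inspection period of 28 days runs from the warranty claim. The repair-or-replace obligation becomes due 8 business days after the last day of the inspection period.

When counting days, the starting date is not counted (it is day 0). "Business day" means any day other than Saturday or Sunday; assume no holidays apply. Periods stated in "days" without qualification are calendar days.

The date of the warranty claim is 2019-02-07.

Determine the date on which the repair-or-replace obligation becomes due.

Adding 28 calendar days to 2019-02-07 gives 2019-03-07, which is the last day of the inspection period.
The date on which the repair-or-replace obligation becomes due: counting 8 business days from Thursday, 2019-03-07 (Mar 8, Mar 11, Mar 12, Mar 13, Mar 14, Mar 15, Mar 18, Mar 19, skipping weekends) reaches Tuesday, 2019-03-19.

2019-03-19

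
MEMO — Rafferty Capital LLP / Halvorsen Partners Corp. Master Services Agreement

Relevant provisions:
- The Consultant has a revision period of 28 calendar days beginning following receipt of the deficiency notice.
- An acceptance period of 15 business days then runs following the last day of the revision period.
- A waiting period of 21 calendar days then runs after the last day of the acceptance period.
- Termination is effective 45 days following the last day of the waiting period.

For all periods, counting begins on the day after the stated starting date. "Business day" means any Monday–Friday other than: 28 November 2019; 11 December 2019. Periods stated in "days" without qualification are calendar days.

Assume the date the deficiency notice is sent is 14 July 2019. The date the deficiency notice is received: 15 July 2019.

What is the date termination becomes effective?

7 November 2019

The last day of the revision period: 15 July 2019 + 28 days = 12 August 2019.
The last day of the acceptance period: 15 business days after Monday, 12 August 2019, skipping weekends — Aug 13, Aug 14, Aug 15, Aug 16, …, Aug 29, Aug 30, Sep 2 — lands on Monday, 2 September 2019.
The last day of the waiting period: 21 calendar days after 2 September 2019 is 23 September 2019.
Adding 45 calendar days to 23 September 2019 gives 7 November 2019, which is the date termination becomes effective.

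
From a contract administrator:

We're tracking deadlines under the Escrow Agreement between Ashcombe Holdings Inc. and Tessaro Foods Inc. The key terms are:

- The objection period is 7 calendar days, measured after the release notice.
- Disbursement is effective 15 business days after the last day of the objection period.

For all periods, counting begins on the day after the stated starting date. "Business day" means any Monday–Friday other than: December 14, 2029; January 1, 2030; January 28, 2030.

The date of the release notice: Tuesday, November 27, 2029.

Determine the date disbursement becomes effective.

The last day of the objection period: November 27, 2029 + 7 days = December 4, 2029.
From Tuesday, December 4, 2029, 15 business days (Dec 5, Dec 6, Dec 7, Dec 10, …, Dec 24, Dec 25, Dec 26, skipping weekends and the listed holiday on Dec 14) brings us to Wednesday, December 26, 2029, which is the date disbursement becomes effective.

December 26, 2029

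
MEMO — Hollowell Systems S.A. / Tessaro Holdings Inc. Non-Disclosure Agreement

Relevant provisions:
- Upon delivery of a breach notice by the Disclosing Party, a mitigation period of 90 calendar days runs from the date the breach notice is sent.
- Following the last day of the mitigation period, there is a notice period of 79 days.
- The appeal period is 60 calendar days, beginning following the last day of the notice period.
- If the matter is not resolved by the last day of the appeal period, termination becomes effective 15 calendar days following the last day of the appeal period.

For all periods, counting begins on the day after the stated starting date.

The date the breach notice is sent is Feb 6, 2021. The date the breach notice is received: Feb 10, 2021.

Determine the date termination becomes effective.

The last day of the mitigation period: 90 calendar days after Feb 6, 2021 is May 7, 2021.
Adding 79 calendar days to May 7, 2021 gives Jul 25, 2021, which is the last day of the notice period.
The last day of the appeal period: Jul 25, 2021 + 60 days = Sep 23, 2021.
The date termination becomes effective: 15 calendar days after Sep 23, 2021 is Oct 8, 2021.

Oct 8, 2021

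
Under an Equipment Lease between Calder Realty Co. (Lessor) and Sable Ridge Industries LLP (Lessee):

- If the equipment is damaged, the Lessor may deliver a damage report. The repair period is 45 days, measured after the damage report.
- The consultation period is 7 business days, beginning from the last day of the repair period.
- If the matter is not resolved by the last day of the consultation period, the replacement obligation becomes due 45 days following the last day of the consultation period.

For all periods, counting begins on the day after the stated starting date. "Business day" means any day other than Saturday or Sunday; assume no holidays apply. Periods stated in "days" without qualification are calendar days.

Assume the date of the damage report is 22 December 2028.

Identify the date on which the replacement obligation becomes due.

31 March 2029

The last day of the repair period: 22 December 2028 + 45 days = 5 February 2029.
From Monday, 5 February 2029, 7 business days (Feb 6, Feb 7, Feb 8, Feb 9, Feb 12, Feb 13, Feb 14, skipping weekends) brings us to Wednesday, 14 February 2029, which is the last day of the consultation period.
The date on which the replacement obligation becomes due: 14 February 2029 + 45 days = 31 March 2029.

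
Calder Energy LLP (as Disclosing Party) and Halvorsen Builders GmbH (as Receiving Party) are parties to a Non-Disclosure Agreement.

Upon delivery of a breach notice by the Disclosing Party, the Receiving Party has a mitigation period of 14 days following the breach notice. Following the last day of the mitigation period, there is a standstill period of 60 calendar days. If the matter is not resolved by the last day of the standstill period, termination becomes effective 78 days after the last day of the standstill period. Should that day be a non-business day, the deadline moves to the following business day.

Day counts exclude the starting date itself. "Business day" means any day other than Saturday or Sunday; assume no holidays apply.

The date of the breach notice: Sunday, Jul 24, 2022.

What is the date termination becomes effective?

The last day of the mitigation period: 14 calendar days after Jul 24, 2022 is Aug 7, 2022.
The last day of the standstill period: 60 calendar days after Aug 7, 2022 is Oct 6, 2022.
The date termination becomes effective: Oct 6, 2022 + 78 days = Dec 23, 2022. Dec 23, 2022 is a Friday, so no roll-forward applies.

Dec 23, 2022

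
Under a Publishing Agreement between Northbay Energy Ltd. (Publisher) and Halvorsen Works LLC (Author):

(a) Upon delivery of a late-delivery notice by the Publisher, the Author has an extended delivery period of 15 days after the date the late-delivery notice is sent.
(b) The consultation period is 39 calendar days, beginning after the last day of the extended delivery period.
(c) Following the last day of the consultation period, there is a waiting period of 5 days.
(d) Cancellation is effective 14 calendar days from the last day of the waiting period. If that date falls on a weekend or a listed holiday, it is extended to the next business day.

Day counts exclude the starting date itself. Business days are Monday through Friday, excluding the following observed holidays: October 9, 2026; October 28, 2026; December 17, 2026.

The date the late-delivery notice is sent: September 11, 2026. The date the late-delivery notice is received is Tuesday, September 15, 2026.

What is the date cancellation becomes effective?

The last day of the extended delivery period: September 11, 2026 + 15 days = September 26, 2026.
Adding 39 calendar days to September 26, 2026 gives November 4, 2026, which is the last day of the consultation period.
The last day of the waiting period: November 4, 2026 + 5 days = November 9, 2026.
The date cancellation becomes effective: 14 calendar days after November 9, 2026 is November 23, 2026. November 23, 2026 is a Monday and is not a listed holiday, so no roll-forward applies.

November 23, 2026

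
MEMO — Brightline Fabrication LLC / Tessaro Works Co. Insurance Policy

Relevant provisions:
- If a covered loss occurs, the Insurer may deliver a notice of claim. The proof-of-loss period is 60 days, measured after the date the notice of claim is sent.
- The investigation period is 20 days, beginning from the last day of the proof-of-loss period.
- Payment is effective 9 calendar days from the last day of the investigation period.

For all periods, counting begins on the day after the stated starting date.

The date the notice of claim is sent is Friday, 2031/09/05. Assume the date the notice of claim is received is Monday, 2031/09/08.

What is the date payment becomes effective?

The last day of the proof-of-loss period: 2031/09/05 + 60 days = 2031/11/04.
Adding 20 calendar days to 2031/11/04 gives 2031/11/24, which is the last day of the investigation period.
The date payment becomes effective: 9 calendar days after 2031/11/24 is 2031/12/03.

2031/12/03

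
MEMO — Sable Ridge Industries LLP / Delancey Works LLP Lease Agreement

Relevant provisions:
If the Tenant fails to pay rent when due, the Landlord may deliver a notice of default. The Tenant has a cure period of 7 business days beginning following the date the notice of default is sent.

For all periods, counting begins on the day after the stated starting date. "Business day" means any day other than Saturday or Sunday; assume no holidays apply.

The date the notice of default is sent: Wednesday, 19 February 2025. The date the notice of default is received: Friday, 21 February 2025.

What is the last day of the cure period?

The last day of the cure period: counting 7 business days from Wednesday, 19 February 2025 (Feb 20, Feb 21, Feb 24, Feb 25, Feb 26, Feb 27, Feb 28, skipping weekends) reaches Friday, 28 February 2025.

28 February 2025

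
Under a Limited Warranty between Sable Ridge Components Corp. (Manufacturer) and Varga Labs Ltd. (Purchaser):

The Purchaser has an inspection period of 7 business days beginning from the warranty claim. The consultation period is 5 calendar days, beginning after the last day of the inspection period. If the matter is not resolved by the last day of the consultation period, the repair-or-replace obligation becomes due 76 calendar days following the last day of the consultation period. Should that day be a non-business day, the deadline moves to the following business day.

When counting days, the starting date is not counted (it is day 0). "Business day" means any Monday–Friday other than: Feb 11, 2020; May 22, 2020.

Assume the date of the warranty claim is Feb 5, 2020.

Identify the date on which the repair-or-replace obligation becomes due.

May 8, 2020

The last day of the inspection period: 7 business days after Wednesday, Feb 5, 2020, skipping weekends and the listed holiday on Feb 11 — Feb 6, Feb 7, Feb 10, Feb 12, Feb 13, Feb 14, Feb 17 — lands on Monday, Feb 17, 2020.
The last day of the consultation period: Feb 17, 2020 + 5 days = Feb 22, 2020.
The date on which the repair-or-replace obligation becomes due: 76 calendar days after Feb 22, 2020 is May 8, 2020. May 8, 2020 is a Friday and is not a listed holiday, so no roll-forward applies.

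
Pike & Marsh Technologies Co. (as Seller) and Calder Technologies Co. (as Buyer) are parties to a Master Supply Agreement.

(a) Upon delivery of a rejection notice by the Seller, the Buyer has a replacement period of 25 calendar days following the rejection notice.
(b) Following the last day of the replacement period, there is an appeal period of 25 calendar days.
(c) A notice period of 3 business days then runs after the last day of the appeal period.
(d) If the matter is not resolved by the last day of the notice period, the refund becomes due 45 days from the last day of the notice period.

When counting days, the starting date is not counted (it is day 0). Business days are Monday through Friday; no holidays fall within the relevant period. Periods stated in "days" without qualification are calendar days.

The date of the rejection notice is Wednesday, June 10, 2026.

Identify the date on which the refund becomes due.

September 18, 2026

The last day of the replacement period: June 10, 2026 + 25 days = July 5, 2026.
The last day of the appeal period: July 5, 2026 + 25 days = July 30, 2026.
The last day of the notice period: counting 3 business days from Thursday, July 30, 2026 (Jul 31, Aug 3, Aug 4, skipping weekends) reaches Tuesday, August 4, 2026.
The date on which the refund becomes due: 45 calendar days after August 4, 2026 is September 18, 2026.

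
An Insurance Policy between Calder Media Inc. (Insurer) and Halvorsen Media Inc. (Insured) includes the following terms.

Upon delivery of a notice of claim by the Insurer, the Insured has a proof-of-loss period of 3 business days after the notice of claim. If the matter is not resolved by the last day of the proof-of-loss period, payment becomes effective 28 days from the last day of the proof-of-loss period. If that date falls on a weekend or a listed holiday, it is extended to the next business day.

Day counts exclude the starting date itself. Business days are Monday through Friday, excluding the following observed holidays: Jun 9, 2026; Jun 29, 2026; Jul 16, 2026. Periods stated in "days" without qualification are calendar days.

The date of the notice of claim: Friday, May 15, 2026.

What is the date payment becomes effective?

The last day of the proof-of-loss period: counting 3 business days from Friday, May 15, 2026 (May 18, May 19, May 20, skipping weekends) reaches Wednesday, May 20, 2026.
The date payment becomes effective: 28 calendar days after May 20, 2026 is Jun 17, 2026. Jun 17, 2026 is a Wednesday and is not a listed holiday, so no roll-forward applies.

Jun 17, 2026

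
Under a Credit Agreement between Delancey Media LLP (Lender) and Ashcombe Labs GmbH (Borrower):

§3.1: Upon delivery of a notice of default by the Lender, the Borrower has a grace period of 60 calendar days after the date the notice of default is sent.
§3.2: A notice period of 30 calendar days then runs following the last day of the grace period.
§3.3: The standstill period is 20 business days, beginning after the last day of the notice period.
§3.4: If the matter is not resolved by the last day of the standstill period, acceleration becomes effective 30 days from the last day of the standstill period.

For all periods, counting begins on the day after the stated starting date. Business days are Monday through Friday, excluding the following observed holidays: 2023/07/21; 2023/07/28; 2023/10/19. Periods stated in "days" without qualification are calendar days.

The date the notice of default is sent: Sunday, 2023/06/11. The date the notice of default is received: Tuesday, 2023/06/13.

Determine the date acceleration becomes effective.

2023/11/05

The last day of the grace period: 60 calendar days after 2023/06/11 is 2023/08/10.
Adding 30 calendar days to 2023/08/10 gives 2023/09/09, which is the last day of the notice period.
The last day of the standstill period: 20 business days after Saturday, 2023/09/09, skipping weekends — Sep 11, Sep 12, Sep 13, Sep 14, …, Oct 4, Oct 5, Oct 6 — lands on Friday, 2023/10/06.
The date acceleration becomes effective: 2023/10/06 + 30 days = 2023/11/05.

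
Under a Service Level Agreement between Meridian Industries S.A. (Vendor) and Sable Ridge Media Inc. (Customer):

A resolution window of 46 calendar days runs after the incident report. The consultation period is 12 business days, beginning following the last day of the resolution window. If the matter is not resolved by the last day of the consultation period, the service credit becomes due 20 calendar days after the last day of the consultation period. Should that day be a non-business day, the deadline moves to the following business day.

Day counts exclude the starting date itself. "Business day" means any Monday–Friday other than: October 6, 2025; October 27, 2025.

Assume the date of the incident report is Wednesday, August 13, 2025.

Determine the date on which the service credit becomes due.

The last day of the resolution window: August 13, 2025 + 46 days = September 28, 2025.
From Sunday, September 28, 2025, 12 business days (Sep 29, Sep 30, Oct 1, Oct 2, …, Oct 13, Oct 14, Oct 15, skipping weekends and the listed holiday on Oct 6) brings us to Wednesday, October 15, 2025, which is the last day of the consultation period.
The date on which the service credit becomes due: 20 calendar days after October 15, 2025 is November 4, 2025. November 4, 2025 is a Tuesday and is not a listed holiday, so no roll-forward applies.

November 4, 2025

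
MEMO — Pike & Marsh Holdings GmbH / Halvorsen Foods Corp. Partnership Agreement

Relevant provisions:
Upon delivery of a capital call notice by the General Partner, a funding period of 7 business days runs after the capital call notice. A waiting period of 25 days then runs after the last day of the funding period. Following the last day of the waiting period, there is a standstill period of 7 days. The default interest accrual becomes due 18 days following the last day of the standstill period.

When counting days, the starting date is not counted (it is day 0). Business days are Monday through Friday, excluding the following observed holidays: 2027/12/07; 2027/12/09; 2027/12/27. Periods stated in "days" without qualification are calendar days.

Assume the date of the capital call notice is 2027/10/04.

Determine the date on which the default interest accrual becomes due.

The last day of the funding period: counting 7 business days from Monday, 2027/10/04 (Oct 5, Oct 6, Oct 7, Oct 8, Oct 11, Oct 12, Oct 13, skipping weekends) reaches Wednesday, 2027/10/13.
The last day of the waiting period: 25 calendar days after 2027/10/13 is 2027/11/07.
The last day of the standstill period: 2027/11/07 + 7 days = 2027/11/14.
Adding 18 calendar days to 2027/11/14 gives 2027/12/02, which is the date on which the default interest accrual becomes due.

2027/12/02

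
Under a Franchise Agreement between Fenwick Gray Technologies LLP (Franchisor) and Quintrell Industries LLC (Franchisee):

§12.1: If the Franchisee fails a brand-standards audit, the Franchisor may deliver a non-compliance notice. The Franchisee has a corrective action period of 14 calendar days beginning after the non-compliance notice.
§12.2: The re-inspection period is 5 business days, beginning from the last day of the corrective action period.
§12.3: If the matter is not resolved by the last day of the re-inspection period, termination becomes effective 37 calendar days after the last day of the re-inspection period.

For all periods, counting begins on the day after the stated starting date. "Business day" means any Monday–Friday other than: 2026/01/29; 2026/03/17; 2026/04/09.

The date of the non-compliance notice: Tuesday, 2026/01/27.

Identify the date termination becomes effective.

2026/03/26

The last day of the corrective action period: 2026/01/27 + 14 days = 2026/02/10.
The last day of the re-inspection period: 5 business days after Tuesday, 2026/02/10, skipping weekends — Feb 11, Feb 12, Feb 13, Feb 16, Feb 17 — lands on Tuesday, 2026/02/17.
The date termination becomes effective: 2026/02/17 + 37 days = 2026/03/26.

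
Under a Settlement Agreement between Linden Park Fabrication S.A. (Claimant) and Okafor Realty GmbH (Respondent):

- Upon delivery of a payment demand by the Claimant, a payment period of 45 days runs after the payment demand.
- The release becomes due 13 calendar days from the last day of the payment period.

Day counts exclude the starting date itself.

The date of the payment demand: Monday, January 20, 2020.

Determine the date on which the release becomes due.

The last day of the payment period: January 20, 2020 + 45 days = March 5, 2020.
The date on which the release becomes due: March 5, 2020 + 13 days = March 18, 2020.

March 18, 2020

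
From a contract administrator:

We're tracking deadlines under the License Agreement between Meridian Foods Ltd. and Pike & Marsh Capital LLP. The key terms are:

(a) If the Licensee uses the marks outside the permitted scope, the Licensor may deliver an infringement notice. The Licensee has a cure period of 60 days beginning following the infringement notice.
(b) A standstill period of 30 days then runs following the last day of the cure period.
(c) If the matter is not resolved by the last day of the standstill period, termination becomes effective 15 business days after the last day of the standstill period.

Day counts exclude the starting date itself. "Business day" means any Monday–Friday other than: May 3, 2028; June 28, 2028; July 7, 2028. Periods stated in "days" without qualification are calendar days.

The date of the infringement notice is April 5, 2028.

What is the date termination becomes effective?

July 26, 2028

The last day of the cure period: April 5, 2028 + 60 days = June 4, 2028.
The last day of the standstill period: 30 calendar days after June 4, 2028 is July 4, 2028.
The date termination becomes effective: counting 15 business days from Tuesday, July 4, 2028 (Jul 5, Jul 6, Jul 10, Jul 11, …, Jul 24, Jul 25, Jul 26, skipping weekends and the listed holiday on Jul 7) reaches Wednesday, July 26, 2028.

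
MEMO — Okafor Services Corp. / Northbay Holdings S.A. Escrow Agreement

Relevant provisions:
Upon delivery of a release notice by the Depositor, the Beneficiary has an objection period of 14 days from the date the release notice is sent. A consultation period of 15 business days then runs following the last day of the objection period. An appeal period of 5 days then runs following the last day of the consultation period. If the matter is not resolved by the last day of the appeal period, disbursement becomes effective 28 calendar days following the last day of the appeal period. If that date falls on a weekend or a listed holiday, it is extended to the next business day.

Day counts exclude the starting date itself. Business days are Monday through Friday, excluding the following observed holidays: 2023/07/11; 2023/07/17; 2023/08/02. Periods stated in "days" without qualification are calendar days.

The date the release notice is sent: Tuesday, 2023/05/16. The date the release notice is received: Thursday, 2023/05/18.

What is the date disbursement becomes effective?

The last day of the objection period: 14 calendar days after 2023/05/16 is 2023/05/30.
From Tuesday, 2023/05/30, 15 business days (May 31, Jun 1, Jun 2, Jun 5, …, Jun 16, Jun 19, Jun 20, skipping weekends) brings us to Tuesday, 2023/06/20, which is the last day of the consultation period.
The last day of the appeal period: 5 calendar days after 2023/06/20 is 2023/06/25.
Adding 28 calendar days to 2023/06/25 gives 2023/07/23, which is the date disbursement becomes effective. That falls on a Sunday, so it rolls to the next business day, Monday, 2023/07/24.

2023/07/24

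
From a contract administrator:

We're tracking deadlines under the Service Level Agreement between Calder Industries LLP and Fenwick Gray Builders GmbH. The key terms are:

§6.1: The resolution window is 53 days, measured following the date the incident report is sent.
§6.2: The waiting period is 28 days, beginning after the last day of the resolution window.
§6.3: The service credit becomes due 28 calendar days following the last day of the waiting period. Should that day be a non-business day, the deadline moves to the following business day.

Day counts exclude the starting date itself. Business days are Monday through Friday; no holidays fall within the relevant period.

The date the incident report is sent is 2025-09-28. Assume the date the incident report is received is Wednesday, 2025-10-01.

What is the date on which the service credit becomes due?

The last day of the resolution window: 2025-09-28 + 53 days = 2025-11-20.
Adding 28 calendar days to 2025-11-20 gives 2025-12-18, which is the last day of the waiting period.
The date on which the service credit becomes due: 2025-12-18 + 28 days = 2026-01-15. 2026-01-15 is a Thursday, so no roll-forward applies.

2026-01-15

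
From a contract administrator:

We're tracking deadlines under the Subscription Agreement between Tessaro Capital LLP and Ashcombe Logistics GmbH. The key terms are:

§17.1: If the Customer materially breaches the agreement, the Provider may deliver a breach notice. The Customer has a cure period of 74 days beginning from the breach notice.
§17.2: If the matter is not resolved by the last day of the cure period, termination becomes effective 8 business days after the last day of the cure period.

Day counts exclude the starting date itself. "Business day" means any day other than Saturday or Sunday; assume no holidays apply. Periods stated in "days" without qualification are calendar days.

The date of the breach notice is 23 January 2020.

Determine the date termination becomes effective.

16 April 2020

The last day of the cure period: 74 calendar days after 23 January 2020 is 6 April 2020.
The date termination becomes effective: 8 business days after Monday, 6 April 2020, skipping weekends — Apr 7, Apr 8, Apr 9, Apr 10, Apr 13, Apr 14, Apr 15, Apr 16 — lands on Thursday, 16 April 2020.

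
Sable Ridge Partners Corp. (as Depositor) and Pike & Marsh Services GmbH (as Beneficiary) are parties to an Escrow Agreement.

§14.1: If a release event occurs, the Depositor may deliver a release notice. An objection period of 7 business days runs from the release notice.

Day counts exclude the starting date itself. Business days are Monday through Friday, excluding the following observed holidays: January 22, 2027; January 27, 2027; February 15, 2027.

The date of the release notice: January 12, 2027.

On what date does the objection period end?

The last day of the objection period: 7 business days after Tuesday, January 12, 2027, skipping weekends — Jan 13, Jan 14, Jan 15, Jan 18, Jan 19, Jan 20, Jan 21 — lands on Thursday, January 21, 2027.

January 21, 2027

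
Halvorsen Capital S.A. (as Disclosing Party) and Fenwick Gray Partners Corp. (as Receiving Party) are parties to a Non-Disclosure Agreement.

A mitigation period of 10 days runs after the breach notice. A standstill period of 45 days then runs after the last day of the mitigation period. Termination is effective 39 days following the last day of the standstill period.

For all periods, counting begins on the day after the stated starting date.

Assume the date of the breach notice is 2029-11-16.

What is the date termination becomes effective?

2030-02-18

The last day of the mitigation period: 10 calendar days after 2029-11-16 is 2029-11-26.
The last day of the standstill period: 45 calendar days after 2029-11-26 is 2030-01-10.
The date termination becomes effective: 2030-01-10 + 39 days = 2030-02-18.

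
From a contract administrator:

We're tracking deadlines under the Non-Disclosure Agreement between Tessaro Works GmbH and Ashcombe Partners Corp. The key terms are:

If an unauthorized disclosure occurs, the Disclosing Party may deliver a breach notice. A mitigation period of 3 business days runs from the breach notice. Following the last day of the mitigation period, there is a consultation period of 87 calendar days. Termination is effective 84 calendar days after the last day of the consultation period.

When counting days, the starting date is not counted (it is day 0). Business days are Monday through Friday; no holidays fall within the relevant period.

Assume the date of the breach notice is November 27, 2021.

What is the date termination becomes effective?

May 21, 2022

The last day of the mitigation period: 3 business days after Saturday, November 27, 2021, skipping weekends — Nov 29, Nov 30, Dec 1 — lands on Wednesday, December 1, 2021.
The last day of the consultation period: December 1, 2021 + 87 days = February 26, 2022.
The date termination becomes effective: February 26, 2022 + 84 days = May 21, 2022.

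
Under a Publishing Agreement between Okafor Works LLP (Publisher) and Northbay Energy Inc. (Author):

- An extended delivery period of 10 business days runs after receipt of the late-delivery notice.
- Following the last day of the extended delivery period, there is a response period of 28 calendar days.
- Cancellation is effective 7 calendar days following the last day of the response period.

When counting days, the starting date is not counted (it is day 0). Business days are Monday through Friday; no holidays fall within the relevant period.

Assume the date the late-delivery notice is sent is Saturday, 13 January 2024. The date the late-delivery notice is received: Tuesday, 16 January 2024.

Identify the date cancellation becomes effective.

5 March 2024

From Tuesday, 16 January 2024, 10 business days (Jan 17, Jan 18, Jan 19, Jan 22, Jan 23, Jan 24, Jan 25, Jan 26, Jan 29, Jan 30, skipping weekends) brings us to Tuesday, 30 January 2024, which is the last day of the extended delivery period.
Adding 28 calendar days to 30 January 2024 gives 27 February 2024, which is the last day of the response period.
Adding 7 calendar days to 27 February 2024 gives 5 March 2024, which is the date cancellation becomes effective.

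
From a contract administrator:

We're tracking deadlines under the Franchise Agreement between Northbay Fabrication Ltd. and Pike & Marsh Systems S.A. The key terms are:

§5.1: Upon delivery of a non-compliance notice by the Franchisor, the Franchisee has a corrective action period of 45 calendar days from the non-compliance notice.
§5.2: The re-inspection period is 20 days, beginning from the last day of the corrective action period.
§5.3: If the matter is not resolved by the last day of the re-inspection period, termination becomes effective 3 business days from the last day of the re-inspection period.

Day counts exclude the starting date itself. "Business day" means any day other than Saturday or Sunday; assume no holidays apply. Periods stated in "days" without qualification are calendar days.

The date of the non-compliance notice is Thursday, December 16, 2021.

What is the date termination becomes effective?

February 23, 2022

The last day of the corrective action period: 45 calendar days after December 16, 2021 is January 30, 2022.
Adding 20 calendar days to January 30, 2022 gives February 19, 2022, which is the last day of the re-inspection period.
The date termination becomes effective: 3 business days after Saturday, February 19, 2022, skipping weekends — Feb 21, Feb 22, Feb 23 — lands on Wednesday, February 23, 2022.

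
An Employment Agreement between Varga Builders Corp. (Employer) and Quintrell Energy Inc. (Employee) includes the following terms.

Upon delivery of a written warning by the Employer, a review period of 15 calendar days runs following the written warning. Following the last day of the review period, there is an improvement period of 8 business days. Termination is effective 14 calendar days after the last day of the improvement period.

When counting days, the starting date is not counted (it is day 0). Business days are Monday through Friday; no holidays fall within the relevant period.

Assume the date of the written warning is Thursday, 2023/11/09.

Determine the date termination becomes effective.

2023/12/20

The last day of the review period: 2023/11/09 + 15 days = 2023/11/24.
From Friday, 2023/11/24, 8 business days (Nov 27, Nov 28, Nov 29, Nov 30, Dec 1, Dec 4, Dec 5, Dec 6, skipping weekends) brings us to Wednesday, 2023/12/06, which is the last day of the improvement period.
The date termination becomes effective: 14 calendar days after 2023/12/06 is 2023/12/20.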